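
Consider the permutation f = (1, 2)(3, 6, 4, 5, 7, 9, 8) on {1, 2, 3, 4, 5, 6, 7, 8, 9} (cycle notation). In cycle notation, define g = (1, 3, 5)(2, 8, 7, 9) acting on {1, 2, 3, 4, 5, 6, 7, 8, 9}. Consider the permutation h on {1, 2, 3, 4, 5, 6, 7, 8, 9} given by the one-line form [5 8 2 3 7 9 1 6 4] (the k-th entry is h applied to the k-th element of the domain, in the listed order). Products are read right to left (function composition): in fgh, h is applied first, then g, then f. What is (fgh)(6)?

(fgh)(6) = f(g(h(6))). h(6) = 9, then g(9) = 2, then f(2) = 1, so the result is 1.

1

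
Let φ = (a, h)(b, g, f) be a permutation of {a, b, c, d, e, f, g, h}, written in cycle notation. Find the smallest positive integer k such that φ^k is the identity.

6

The disjoint cycles have lengths 3, 2, 1, 1, 1.
The order is lcm(3, 2) = 6.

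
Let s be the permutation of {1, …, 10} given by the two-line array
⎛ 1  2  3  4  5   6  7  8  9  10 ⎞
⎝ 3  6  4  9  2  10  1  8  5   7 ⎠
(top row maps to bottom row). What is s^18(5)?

5

Tracing 5 → 2 → … returns to 5 after 9 steps, so 5 lies in a 9-cycle (1 3 4 9 5 2 6 10 7).
Powers repeat with period 9 on this cycle, and 18 mod 9 = 0, so s^18(5) = s^0(5).
So s^18(5) = 5.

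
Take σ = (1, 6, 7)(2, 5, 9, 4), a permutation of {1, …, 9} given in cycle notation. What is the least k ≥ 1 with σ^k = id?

The disjoint cycles have lengths 4, 3, 1, 1.
The order is lcm(4, 3) = 12.

12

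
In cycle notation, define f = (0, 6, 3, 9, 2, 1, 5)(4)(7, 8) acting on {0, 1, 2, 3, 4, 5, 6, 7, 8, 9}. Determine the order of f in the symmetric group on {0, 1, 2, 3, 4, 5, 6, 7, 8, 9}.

14

The cycle type of f is (7, 2, 1).
Since disjoint cycles commute, ord(f) = lcm(7, 2) = 14.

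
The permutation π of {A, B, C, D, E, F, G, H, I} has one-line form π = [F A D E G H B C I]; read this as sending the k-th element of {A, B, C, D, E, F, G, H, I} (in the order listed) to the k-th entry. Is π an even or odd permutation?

odd

In disjoint-cycle form the cycle lengths are 8, 1.
A cycle of length ℓ contributes ℓ−1 transpositions, so π is a product of 7 transpositions — odd.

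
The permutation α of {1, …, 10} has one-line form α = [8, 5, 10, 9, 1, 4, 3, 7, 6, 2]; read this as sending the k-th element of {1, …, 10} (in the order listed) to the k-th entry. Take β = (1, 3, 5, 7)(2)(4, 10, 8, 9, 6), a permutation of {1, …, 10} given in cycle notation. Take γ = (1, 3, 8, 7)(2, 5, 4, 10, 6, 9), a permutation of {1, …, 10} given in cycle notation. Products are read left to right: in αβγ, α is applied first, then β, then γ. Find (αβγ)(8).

3

Apply the permutations in order: α(8) = 7, then β(7) = 1, then γ(1) = 3. So (αβγ)(8) = 3.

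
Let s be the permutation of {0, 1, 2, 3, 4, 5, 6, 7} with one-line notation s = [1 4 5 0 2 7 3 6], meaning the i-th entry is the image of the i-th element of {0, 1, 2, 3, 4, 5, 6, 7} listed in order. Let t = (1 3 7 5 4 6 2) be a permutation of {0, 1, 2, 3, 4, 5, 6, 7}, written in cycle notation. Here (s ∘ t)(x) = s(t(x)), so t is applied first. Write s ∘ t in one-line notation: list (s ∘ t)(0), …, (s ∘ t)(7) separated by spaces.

Chase each element through t then s: 0 → 0 → 1; 1 → 3 → 0; 2 → 1 → 4; 3 → 7 → 6; 4 → 6 → 3; 5 → 4 → 2; 6 → 2 → 5; 7 → 5 → 7.
Collecting the images, s ∘ t = [1 0 4 6 3 2 5 7].

1 0 4 6 3 2 5 7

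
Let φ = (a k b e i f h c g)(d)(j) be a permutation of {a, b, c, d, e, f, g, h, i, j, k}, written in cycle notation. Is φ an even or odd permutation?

even

The cycle lengths are 9, 1, 1.
A cycle is odd iff its length is even; φ has 0 even-length cycles, so sgn(φ) = (−1)^0 and φ is even.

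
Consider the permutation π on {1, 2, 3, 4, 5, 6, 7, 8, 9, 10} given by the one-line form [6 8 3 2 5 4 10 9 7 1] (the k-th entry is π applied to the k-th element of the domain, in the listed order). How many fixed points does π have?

The fixed points (elements with π(x) = x) are {3, 5}, so there are 2.

2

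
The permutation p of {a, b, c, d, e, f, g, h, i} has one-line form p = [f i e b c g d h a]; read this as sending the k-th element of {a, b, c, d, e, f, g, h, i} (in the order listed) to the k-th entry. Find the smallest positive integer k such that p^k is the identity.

Writing p as disjoint cycles, the cycle lengths are 6, 2, 1.
The order of p is the least common multiple of its cycle lengths: lcm(6, 2) = 6.

6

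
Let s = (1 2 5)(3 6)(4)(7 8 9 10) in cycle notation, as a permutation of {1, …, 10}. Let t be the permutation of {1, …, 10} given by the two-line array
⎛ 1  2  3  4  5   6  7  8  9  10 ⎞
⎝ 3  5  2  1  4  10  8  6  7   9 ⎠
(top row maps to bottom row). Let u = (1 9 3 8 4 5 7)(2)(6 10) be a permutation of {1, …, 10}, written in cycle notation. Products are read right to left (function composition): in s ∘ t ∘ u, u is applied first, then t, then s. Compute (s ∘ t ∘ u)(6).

10

(s ∘ t ∘ u)(6) = s(t(u(6))). u(6) = 10, then t(10) = 9, then s(9) = 10, so the result is 10.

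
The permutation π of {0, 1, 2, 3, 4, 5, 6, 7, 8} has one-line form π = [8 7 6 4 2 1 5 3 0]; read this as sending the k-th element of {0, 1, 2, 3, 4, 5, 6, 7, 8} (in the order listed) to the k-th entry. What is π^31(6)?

7

Tracing 6 → 5 → … returns to 6 after 7 steps, so 6 lies in a 7-cycle (1, 7, 3, 4, 2, 6, 5).
Powers repeat with period 7 on this cycle, and 31 mod 7 = 3, so π^31(6) = π^3(6).
Advancing 3 steps from 6: 6 → 5 → 1 → 7.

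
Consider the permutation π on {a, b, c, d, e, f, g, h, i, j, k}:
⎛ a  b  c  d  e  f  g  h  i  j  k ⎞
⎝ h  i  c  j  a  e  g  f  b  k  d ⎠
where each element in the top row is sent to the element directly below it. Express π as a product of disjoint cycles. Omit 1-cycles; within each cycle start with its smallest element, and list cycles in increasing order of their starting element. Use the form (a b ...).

From a: a → h → f → e → a, closing the cycle (a h f e).
Repeating from the next unused element and collecting all non-trivial cycles gives (a h f e)(b i)(d j k).

(a h f e)(b i)(d j k)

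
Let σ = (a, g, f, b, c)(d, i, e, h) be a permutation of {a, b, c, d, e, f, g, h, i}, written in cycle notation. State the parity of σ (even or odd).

odd

The cycle lengths are 5, 4.
A cycle is odd iff its length is even; σ has 1 even-length cycle, so sgn(σ) = (−1)^1 and σ is odd.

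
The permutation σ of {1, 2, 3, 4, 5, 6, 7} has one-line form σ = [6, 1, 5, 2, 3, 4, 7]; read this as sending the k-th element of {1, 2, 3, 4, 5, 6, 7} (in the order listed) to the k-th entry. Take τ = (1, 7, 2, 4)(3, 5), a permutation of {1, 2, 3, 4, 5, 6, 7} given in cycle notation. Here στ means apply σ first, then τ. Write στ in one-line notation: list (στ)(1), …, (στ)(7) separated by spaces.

For each element, apply σ then τ: 1 → 6 → 6; 2 → 1 → 7; 3 → 5 → 3; 4 → 2 → 4; 5 → 3 → 5; 6 → 4 → 1; 7 → 7 → 2.
Collecting the images, στ = [6 7 3 4 5 1 2].

6 7 3 4 5 1 2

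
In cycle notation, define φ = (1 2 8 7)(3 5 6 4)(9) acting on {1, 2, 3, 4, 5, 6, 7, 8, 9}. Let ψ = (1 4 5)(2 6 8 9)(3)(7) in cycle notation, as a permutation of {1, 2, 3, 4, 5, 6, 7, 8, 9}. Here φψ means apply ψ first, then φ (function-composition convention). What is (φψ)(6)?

7

First apply ψ: ψ(6) = 8, then φ(8) = 7. Thus (φψ)(6) = 7.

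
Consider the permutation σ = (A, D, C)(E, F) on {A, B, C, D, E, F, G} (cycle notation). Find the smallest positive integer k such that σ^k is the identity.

The disjoint cycles have lengths 3, 2, 1, 1.
Since disjoint cycles commute, ord(σ) = lcm(3, 2) = 6.

6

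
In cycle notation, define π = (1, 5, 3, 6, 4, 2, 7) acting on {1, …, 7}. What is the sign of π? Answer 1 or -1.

The cycle lengths are 7.
A cycle of length ℓ contributes ℓ−1 transpositions, so π is a product of 6 transpositions — even.

1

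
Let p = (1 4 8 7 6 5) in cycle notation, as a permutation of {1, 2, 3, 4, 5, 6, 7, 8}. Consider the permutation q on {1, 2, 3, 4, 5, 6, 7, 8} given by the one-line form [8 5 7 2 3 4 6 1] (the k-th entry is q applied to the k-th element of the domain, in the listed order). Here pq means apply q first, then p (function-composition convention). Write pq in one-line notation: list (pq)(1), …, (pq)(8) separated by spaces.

For each element, apply q then p: 1 → 8 → 7; 2 → 5 → 1; 3 → 7 → 6; 4 → 2 → 2; 5 → 3 → 3; 6 → 4 → 8; 7 → 6 → 5; 8 → 1 → 4.
So pq in one-line form is 7 1 6 2 3 8 5 4.

7 1 6 2 3 8 5 4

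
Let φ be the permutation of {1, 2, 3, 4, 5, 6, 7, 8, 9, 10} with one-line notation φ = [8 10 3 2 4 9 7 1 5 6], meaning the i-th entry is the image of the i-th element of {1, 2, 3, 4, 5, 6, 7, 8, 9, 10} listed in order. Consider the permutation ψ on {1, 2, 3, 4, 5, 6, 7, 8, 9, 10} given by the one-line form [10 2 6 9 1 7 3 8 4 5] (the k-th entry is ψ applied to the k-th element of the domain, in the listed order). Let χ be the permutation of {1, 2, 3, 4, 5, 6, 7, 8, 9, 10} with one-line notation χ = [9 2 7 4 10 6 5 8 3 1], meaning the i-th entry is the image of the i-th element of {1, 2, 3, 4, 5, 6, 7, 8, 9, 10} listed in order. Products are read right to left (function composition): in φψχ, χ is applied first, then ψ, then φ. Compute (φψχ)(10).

6

Chase 10: χ(10) = 1; ψ(1) = 10; φ(10) = 6. Hence (φψχ)(10) = 6.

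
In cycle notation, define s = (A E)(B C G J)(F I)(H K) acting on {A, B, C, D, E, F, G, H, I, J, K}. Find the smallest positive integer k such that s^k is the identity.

The cycle type of s is (4, 2, 2, 2, 1).
Since disjoint cycles commute, ord(s) = lcm(4, 2, 2, 2) = 4.

4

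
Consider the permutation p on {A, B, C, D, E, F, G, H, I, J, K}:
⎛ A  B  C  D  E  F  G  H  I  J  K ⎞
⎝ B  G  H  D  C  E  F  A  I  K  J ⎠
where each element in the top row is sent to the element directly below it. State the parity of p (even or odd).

In disjoint-cycle form the cycle lengths are 7, 2, 1, 1.
A cycle of length ℓ contributes ℓ−1 transpositions, so p is a product of 6 + 1 = 7 transpositions — odd.

odd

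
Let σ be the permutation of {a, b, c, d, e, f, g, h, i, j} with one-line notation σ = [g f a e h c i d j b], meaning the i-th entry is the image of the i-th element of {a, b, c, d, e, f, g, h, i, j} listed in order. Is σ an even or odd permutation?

In disjoint-cycle form the cycle lengths are 7, 3.
A cycle is odd iff its length is even; σ has 0 even-length cycles, so sgn(σ) = (−1)^0 and σ is even.

even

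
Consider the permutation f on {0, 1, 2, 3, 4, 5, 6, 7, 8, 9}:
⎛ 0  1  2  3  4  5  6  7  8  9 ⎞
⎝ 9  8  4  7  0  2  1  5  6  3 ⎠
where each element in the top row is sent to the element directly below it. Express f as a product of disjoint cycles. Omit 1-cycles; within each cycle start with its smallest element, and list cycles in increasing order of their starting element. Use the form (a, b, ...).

Start at 0 and follow images: 0 → 9 → 3 → 7 → 5 → 2 → 4 → 0, giving the cycle (0, 9, 3, 7, 5, 2, 4).
Continuing from each remaining unvisited element yields (0, 9, 3, 7, 5, 2, 4)(1, 8, 6).

(0, 9, 3, 7, 5, 2, 4)(1, 8, 6)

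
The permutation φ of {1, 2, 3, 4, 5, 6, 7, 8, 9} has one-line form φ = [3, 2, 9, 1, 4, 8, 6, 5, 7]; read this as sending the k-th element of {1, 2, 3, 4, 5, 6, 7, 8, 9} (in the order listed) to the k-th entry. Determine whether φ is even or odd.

odd

In disjoint-cycle form the cycle lengths are 8, 1.
A cycle is odd iff its length is even; φ has 1 even-length cycle, so sgn(φ) = (−1)^1 and φ is odd.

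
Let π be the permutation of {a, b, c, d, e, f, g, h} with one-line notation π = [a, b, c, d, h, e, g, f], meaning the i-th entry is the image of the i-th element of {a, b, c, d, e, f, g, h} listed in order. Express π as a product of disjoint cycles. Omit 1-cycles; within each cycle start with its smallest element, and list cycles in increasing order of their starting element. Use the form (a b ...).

From e: e → h → f → e, closing the cycle (e h f).
Repeating from the next unused element and collecting all non-trivial cycles gives (e h f).

(e h f)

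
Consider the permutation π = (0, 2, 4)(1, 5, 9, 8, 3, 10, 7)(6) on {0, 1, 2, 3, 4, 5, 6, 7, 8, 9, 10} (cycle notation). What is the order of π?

The disjoint cycles have lengths 7, 3, 1.
The order is lcm(7, 3) = 21.

21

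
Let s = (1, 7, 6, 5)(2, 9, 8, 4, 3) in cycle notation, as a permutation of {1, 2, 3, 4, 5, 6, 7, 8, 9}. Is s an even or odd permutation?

The cycle lengths are 5, 4.
A cycle is odd iff its length is even; s has 1 even-length cycle, so sgn(s) = (−1)^1 and s is odd.

odd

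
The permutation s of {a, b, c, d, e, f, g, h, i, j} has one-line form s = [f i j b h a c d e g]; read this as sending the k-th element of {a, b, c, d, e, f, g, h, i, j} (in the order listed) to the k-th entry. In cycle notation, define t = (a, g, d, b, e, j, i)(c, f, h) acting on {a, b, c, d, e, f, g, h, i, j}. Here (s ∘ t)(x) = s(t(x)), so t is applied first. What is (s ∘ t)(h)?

j

t(h) = c, then s(c) = j; composing gives (s ∘ t)(h) = j.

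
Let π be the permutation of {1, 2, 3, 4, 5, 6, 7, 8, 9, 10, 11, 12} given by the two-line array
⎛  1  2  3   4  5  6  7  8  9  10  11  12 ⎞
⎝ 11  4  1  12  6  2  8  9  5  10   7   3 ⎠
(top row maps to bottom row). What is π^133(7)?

8

Tracing 7 → 8 → … returns to 7 after 11 steps, so 7 lies in an 11-cycle (1 11 7 8 9 5 6 2 4 12 3).
Since the cycle has length 11, π^133 acts on it the same as π^1 (133 mod 11 = 1).
Advancing 1 step from 7: 7 → 8.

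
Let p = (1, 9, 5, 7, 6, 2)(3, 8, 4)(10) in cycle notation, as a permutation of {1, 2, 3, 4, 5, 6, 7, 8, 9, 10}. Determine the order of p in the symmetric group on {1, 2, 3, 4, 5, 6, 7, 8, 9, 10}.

6

The cycle type of p is (6, 3, 1).
The order of p is the least common multiple of its cycle lengths: lcm(6, 3) = 6.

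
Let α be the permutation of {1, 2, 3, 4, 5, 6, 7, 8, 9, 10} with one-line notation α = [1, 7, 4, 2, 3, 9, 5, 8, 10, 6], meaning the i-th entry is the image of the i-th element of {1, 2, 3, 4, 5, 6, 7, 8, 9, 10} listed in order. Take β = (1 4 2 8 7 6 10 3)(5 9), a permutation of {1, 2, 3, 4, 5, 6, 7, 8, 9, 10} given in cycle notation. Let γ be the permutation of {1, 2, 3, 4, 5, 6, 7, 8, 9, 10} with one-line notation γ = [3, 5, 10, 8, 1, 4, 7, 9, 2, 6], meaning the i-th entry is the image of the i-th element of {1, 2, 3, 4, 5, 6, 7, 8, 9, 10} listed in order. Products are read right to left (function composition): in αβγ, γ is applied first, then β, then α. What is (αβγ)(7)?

9

Chase 7: γ(7) = 7; β(7) = 6; α(6) = 9. Hence (αβγ)(7) = 9.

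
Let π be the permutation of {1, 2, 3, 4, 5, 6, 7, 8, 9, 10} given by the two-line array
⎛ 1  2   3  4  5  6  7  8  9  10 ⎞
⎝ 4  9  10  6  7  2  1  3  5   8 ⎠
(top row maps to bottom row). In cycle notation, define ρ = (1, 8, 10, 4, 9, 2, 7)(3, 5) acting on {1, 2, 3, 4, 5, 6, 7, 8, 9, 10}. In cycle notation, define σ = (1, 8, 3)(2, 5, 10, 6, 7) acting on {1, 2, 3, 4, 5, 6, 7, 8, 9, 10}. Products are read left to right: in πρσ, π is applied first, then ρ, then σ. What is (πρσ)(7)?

3

Chase 7: π(7) = 1; ρ(1) = 8; σ(8) = 3. Hence (πρσ)(7) = 3.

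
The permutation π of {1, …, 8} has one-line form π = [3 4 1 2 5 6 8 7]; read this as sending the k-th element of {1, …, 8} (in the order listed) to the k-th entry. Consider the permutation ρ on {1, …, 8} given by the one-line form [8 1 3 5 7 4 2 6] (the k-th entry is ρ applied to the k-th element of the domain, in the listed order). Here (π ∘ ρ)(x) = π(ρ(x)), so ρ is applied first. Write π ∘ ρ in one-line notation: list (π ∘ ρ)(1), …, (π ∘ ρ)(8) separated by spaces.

Chase each element through ρ then π: 1 → 8 → 7; 2 → 1 → 3; 3 → 3 → 1; 4 → 5 → 5; 5 → 7 → 8; 6 → 4 → 2; 7 → 2 → 4; 8 → 6 → 6.
Collecting the images, π ∘ ρ = [7 3 1 5 8 2 4 6].

7 3 1 5 8 2 4 6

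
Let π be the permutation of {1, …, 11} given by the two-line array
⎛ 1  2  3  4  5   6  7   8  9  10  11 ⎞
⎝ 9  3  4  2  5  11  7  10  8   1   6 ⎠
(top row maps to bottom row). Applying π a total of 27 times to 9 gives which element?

1

Tracing 9 → 8 → … returns to 9 after 4 steps, so 9 lies in a 4-cycle (1 9 8 10).
Since the cycle has length 4, π^27 acts on it the same as π^3 (27 mod 4 = 3).
Stepping 3 places around the cycle: 9 → 8 → 10 → 1.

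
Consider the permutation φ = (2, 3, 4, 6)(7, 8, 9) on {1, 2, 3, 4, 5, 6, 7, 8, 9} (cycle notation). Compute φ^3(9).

9

9 lies in the 3-cycle (7, 8, 9).
Powers repeat with period 3 on this cycle, and 3 mod 3 = 0, so φ^3(9) = φ^0(9).
So φ^3(9) = 9.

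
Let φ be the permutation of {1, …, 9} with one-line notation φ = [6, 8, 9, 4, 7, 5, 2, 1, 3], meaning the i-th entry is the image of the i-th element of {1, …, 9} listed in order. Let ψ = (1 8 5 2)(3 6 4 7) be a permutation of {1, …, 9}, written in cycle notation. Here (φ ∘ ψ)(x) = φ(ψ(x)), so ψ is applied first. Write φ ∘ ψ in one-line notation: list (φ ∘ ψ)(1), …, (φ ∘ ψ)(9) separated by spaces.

1 6 5 2 8 4 9 7 3

For each element, apply ψ then φ: 1 → 8 → 1; 2 → 1 → 6; 3 → 6 → 5; 4 → 7 → 2; 5 → 2 → 8; 6 → 4 → 4; 7 → 3 → 9; 8 → 5 → 7; 9 → 9 → 3.
Collecting the images, φ ∘ ψ = [1 6 5 2 8 4 9 7 3].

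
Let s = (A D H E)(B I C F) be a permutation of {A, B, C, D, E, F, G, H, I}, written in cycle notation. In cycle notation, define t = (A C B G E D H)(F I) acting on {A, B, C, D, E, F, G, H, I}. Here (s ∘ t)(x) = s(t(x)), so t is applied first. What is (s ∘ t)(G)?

A

First apply t: t(G) = E, then s(E) = A. Thus (s ∘ t)(G) = A.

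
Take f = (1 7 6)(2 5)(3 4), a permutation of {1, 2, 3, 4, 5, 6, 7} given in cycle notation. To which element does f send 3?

4

In the cycle (3 4), 3 is followed by 4, so f(3) = 4.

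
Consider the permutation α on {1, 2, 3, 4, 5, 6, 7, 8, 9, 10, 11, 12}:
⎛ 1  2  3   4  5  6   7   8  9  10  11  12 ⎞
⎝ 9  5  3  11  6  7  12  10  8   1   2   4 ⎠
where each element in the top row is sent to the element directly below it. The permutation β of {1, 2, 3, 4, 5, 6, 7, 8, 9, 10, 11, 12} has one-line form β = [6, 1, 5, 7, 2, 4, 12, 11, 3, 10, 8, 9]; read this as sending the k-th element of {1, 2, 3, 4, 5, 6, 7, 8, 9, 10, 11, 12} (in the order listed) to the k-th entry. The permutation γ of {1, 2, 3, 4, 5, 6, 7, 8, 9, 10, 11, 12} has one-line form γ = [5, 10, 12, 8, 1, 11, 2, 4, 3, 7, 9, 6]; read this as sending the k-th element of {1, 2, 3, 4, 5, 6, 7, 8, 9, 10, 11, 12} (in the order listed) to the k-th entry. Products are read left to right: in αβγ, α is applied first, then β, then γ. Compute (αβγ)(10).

(αβγ)(10) = γ(β(α(10))). α(10) = 1, then β(1) = 6, then γ(6) = 11, so the result is 11.

11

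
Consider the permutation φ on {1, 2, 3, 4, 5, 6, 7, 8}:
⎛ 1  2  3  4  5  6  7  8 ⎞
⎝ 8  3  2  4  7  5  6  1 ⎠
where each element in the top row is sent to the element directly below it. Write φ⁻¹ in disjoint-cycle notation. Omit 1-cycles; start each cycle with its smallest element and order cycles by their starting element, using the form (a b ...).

(1 8)(2 3)(5 6 7)

The cycle decomposition of φ is (1 8)(2 3)(5 7 6).
Reversing each cycle (and rotating so the smallest element leads) gives φ⁻¹ = (1 8)(2 3)(5 6 7).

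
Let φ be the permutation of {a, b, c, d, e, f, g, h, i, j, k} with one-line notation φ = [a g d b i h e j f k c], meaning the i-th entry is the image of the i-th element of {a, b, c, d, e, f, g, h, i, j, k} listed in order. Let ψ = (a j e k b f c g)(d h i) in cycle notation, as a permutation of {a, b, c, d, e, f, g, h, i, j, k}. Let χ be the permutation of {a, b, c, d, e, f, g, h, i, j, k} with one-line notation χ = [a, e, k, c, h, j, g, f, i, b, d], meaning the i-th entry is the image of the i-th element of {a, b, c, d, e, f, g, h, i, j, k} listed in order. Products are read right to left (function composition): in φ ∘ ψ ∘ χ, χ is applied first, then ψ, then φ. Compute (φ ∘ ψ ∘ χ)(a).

k

(φ ∘ ψ ∘ χ)(a) = φ(ψ(χ(a))). χ(a) = a, then ψ(a) = j, then φ(j) = k, so the result is k.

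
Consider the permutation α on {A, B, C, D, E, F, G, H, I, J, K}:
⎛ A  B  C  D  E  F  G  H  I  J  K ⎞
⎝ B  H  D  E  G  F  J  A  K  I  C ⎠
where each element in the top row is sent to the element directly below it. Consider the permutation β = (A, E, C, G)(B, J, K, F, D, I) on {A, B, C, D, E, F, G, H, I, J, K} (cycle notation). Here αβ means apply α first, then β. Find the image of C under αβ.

First apply α: α(C) = D, then β(D) = I. Thus (αβ)(C) = I.

I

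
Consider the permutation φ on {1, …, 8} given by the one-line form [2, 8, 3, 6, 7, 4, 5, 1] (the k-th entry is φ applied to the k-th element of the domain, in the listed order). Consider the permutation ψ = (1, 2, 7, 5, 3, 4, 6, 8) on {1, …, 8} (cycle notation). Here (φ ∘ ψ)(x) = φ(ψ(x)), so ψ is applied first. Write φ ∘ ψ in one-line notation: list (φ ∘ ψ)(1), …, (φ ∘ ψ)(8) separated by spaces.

(φ ∘ ψ)(x) = φ(ψ(x)). Computing each image: φ(ψ(1)) = φ(2) = 8, φ(ψ(2)) = φ(7) = 5, φ(ψ(3)) = φ(4) = 6, φ(ψ(4)) = φ(6) = 4, φ(ψ(5)) = φ(3) = 3, φ(ψ(6)) = φ(8) = 1, φ(ψ(7)) = φ(5) = 7, φ(ψ(8)) = φ(1) = 2.
Hence φ ∘ ψ = [8 5 6 4 3 1 7 2].

8 5 6 4 3 1 7 2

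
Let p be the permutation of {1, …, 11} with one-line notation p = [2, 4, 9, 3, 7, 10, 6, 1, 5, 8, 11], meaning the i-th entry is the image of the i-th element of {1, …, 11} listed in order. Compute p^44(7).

Tracing 7 → 6 → … returns to 7 after 10 steps, so 7 lies in a 10-cycle (1, 2, 4, 3, 9, 5, 7, 6, 10, 8).
Since the cycle has length 10, p^44 acts on it the same as p^4 (44 mod 10 = 4).
Advancing 4 steps from 7: 7 → 6 → 10 → 8 → 1.

1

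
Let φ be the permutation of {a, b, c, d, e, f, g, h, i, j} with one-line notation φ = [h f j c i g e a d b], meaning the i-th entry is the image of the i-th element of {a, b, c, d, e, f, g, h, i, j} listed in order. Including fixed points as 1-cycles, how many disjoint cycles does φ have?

2

The cycle decomposition is (a, h)(b, f, g, e, i, d, c, j), which has 2 cycles (counting 1-cycles).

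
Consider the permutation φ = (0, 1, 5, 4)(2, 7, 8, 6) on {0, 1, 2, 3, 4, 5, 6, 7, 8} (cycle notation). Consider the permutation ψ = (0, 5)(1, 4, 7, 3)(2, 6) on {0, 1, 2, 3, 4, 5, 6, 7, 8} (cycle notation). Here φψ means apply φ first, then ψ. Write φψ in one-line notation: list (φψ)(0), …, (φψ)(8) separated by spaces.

4 0 3 1 5 7 6 8 2

Chase each element through φ then ψ: 0 → 1 → 4; 1 → 5 → 0; 2 → 7 → 3; 3 → 3 → 1; 4 → 0 → 5; 5 → 4 → 7; 6 → 2 → 6; 7 → 8 → 8; 8 → 6 → 2.
So φψ in one-line form is 4 0 3 1 5 7 6 8 2.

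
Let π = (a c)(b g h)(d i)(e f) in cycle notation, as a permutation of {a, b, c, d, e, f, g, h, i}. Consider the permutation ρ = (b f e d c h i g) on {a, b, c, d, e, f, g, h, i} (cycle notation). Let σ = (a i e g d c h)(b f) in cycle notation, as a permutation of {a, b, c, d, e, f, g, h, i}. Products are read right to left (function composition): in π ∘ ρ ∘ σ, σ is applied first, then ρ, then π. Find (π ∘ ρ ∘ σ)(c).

d

Apply the permutations in order: σ(c) = h, then ρ(h) = i, then π(i) = d. So (π ∘ ρ ∘ σ)(c) = d.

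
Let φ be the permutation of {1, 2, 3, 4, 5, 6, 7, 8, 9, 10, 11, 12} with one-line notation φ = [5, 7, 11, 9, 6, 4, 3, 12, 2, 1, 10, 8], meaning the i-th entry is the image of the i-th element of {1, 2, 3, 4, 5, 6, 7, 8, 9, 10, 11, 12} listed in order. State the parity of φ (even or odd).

In disjoint-cycle form the cycle lengths are 10, 2.
A cycle of length ℓ contributes ℓ−1 transpositions, so φ is a product of 9 + 1 = 10 transpositions — even.

even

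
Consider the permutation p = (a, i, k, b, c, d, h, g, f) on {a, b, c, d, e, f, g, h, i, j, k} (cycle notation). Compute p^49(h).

i

h lies in the 9-cycle (a, i, k, b, c, d, h, g, f).
Powers repeat with period 9 on this cycle, and 49 mod 9 = 4, so p^49(h) = p^4(h).
Advancing 4 steps from h: h → g → f → a → i.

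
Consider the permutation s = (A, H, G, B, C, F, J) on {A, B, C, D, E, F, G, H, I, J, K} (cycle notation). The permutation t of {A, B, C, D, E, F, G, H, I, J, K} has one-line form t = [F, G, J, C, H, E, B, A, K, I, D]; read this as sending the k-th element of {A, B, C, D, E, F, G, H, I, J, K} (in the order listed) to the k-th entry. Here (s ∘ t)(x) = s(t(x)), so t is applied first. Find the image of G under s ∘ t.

C

First apply t: t(G) = B, then s(B) = C. Thus (s ∘ t)(G) = C.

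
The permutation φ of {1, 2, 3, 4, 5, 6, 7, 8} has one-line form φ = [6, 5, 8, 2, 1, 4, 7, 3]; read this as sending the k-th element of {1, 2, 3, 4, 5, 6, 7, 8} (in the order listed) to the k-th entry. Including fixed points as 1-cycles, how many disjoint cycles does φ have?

The cycle decomposition is (1, 6, 4, 2, 5)(3, 8)(7), which has 3 cycles (counting 1-cycles).

3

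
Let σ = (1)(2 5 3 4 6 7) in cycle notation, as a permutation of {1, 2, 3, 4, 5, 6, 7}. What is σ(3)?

In the cycle (2 5 3 4 6 7), 3 is followed by 4, so σ(3) = 4.

4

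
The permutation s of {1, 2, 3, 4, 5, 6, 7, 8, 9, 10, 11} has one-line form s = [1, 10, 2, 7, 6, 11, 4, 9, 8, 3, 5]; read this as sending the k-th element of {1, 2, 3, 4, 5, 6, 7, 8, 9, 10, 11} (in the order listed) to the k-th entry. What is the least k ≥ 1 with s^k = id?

6

Decomposing into disjoint cycles gives cycle lengths 3, 3, 2, 2, 1.
Since disjoint cycles commute, ord(s) = lcm(3, 3, 2, 2) = 6.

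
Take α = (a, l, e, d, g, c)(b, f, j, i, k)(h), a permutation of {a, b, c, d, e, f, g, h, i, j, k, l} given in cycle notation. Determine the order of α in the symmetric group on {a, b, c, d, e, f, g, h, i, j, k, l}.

30

The disjoint cycles have lengths 6, 5, 1.
The order is lcm(6, 5) = 30.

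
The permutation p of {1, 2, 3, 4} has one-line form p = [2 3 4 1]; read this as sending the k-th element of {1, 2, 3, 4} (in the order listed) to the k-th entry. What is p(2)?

2 is element number 2 of the domain, and entry number 2 of the one-line form is 3, so p(2) = 3.

3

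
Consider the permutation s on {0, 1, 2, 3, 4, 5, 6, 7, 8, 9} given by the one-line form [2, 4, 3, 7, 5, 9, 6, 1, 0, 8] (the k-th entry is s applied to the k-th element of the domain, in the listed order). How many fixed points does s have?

1

The fixed points (elements with s(x) = x) are {6}, so there is 1.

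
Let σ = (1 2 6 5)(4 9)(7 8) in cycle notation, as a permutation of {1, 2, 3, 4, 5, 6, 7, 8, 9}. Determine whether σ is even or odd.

odd

The cycle lengths are 4, 2, 2, 1.
A cycle is odd iff its length is even; σ has 3 even-length cycles, so sgn(σ) = (−1)^3 and σ is odd.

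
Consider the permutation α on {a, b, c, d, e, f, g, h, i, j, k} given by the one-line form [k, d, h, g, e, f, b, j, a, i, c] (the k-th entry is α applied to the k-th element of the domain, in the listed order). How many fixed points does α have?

The fixed points (elements with α(x) = x) are {e, f}, so there are 2.

2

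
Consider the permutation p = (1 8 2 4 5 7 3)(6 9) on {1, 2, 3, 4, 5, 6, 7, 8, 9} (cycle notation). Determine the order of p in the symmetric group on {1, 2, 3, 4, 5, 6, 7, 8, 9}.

The disjoint cycles have lengths 7, 2.
The order of p is the least common multiple of its cycle lengths: lcm(7, 2) = 14.

14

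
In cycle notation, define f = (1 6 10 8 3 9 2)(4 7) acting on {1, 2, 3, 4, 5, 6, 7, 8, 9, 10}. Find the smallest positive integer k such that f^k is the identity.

The disjoint cycles have lengths 7, 2, 1.
Since disjoint cycles commute, ord(f) = lcm(7, 2) = 14.

14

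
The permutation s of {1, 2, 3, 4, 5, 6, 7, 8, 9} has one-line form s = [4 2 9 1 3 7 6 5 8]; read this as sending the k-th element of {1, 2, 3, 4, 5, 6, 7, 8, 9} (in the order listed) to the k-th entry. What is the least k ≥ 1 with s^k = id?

Decomposing into disjoint cycles gives cycle lengths 4, 2, 2, 1.
The order of s is the least common multiple of its cycle lengths: lcm(4, 2, 2) = 4.

4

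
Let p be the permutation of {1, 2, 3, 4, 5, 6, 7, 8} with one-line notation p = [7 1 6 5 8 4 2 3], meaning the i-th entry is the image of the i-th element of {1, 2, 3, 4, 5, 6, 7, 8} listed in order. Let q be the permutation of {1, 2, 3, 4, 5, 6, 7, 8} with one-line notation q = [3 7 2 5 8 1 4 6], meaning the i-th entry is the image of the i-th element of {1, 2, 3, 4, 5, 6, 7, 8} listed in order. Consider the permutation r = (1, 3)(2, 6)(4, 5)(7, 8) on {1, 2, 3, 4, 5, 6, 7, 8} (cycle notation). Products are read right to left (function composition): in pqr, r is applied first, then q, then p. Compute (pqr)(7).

Chase 7: r(7) = 8; q(8) = 6; p(6) = 4. Hence (pqr)(7) = 4.

4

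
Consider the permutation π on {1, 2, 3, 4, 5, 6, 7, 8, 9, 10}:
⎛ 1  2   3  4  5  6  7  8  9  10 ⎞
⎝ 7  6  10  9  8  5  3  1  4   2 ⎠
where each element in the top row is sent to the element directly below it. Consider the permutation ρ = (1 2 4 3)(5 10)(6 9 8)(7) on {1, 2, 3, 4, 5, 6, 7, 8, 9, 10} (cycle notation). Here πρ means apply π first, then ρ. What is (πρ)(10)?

4

First apply π: π(10) = 2, then ρ(2) = 4. Thus (πρ)(10) = 4.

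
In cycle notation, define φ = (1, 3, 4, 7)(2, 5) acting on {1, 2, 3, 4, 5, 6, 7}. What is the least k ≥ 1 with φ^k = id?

4

The cycle type of φ is (4, 2, 1).
The order is lcm(4, 2) = 4.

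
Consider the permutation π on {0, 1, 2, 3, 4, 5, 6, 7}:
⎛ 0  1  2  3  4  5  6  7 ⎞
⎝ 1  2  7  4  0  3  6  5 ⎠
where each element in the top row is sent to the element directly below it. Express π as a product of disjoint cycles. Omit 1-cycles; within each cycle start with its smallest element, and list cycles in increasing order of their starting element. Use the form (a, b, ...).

Start at 0 and follow images: 0 → 1 → 2 → 7 → 5 → 3 → 4 → 0, giving the cycle (0, 1, 2, 7, 5, 3, 4).
Continuing from each remaining unvisited element yields (0, 1, 2, 7, 5, 3, 4).

(0, 1, 2, 7, 5, 3, 4)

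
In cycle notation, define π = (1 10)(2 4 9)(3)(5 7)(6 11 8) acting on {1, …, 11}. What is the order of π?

The cycle type of π is (3, 3, 2, 2, 1).
The order of π is the least common multiple of its cycle lengths: lcm(3, 3, 2, 2) = 6.

6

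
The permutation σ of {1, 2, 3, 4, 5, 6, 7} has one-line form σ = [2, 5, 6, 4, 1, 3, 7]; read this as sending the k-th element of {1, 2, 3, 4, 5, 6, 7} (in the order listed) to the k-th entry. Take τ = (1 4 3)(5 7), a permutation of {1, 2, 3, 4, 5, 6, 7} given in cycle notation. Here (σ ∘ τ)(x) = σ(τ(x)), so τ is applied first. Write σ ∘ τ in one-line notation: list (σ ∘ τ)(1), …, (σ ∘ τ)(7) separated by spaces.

(σ ∘ τ)(x) = σ(τ(x)). Computing each image: σ(τ(1)) = σ(4) = 4, σ(τ(2)) = σ(2) = 5, σ(τ(3)) = σ(1) = 2, σ(τ(4)) = σ(3) = 6, σ(τ(5)) = σ(7) = 7, σ(τ(6)) = σ(6) = 3, σ(τ(7)) = σ(5) = 1.
Hence σ ∘ τ = [4 5 2 6 7 3 1].

4 5 2 6 7 3 1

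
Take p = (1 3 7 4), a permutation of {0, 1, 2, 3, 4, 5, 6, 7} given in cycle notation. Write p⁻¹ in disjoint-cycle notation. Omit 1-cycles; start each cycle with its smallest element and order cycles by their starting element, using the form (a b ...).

The inverse reverses each cycle.
Reversing each cycle of p and rotating so the smallest element leads gives (1 4 7 3).

(1 4 7 3)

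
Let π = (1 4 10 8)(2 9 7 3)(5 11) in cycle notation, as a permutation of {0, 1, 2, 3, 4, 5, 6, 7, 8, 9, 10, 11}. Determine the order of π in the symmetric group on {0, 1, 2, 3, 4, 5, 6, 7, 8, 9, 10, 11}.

4

The disjoint cycles have lengths 4, 4, 2, 1, 1.
The order is lcm(4, 4, 2) = 4.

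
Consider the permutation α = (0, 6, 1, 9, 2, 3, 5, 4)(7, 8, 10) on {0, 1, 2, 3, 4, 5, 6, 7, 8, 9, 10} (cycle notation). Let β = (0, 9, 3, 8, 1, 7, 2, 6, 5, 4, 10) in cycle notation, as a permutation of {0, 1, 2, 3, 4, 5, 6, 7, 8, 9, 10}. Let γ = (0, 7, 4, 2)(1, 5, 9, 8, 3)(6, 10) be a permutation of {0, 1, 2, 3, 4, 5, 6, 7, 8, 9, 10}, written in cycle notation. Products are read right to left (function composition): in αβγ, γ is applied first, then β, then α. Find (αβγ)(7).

Chase 7: γ(7) = 4; β(4) = 10; α(10) = 7. Hence (αβγ)(7) = 7.

7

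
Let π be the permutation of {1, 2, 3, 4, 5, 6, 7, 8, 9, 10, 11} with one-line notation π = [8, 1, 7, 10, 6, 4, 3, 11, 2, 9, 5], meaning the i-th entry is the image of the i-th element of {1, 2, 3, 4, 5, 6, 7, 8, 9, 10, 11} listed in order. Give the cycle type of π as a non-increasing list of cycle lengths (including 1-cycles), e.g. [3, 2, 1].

The disjoint cycles are (1 8 11 5 6 4 10 9 2)(3 7), with lengths 9, 2 in non-increasing order.

[9, 2]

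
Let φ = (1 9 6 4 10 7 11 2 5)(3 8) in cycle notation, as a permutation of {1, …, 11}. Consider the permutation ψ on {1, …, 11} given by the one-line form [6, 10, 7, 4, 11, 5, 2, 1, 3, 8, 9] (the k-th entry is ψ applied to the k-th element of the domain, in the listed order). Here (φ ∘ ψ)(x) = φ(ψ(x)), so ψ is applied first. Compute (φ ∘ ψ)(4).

10

(φ ∘ ψ)(4) = φ(ψ(4)). ψ(4) = 4, then φ(4) = 10. So (φ ∘ ψ)(4) = 10.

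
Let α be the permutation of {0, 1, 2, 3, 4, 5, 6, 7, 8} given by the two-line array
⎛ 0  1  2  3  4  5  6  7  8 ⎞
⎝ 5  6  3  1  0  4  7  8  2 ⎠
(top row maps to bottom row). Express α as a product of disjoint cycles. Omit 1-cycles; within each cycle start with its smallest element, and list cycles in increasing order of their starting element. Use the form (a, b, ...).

(0, 5, 4)(1, 6, 7, 8, 2, 3)

From 0: 0 → 5 → 4 → 0, closing the cycle (0, 5, 4).
Continuing from each remaining unvisited element yields (0, 5, 4)(1, 6, 7, 8, 2, 3).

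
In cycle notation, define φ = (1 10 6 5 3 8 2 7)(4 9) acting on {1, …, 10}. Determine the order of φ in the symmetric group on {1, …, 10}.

8

The disjoint cycles have lengths 8, 2.
The order of φ is the least common multiple of its cycle lengths: lcm(8, 2) = 8.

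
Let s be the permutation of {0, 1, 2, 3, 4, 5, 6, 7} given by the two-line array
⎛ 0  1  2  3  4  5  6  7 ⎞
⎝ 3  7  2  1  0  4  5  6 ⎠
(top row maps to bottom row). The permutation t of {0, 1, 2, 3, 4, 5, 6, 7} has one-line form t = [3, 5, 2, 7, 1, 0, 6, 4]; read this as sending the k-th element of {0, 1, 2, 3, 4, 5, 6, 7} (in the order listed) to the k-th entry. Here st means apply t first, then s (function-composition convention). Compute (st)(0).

1

(st)(0) = s(t(0)). t(0) = 3, then s(3) = 1. So (st)(0) = 1.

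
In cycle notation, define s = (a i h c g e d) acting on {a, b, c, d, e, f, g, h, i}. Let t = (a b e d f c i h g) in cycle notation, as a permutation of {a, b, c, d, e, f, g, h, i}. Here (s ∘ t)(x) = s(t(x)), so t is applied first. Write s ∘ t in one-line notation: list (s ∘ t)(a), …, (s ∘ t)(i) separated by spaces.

(s ∘ t)(x) = s(t(x)). Computing each image: s(t(a)) = s(b) = b, s(t(b)) = s(e) = d, s(t(c)) = s(i) = h, s(t(d)) = s(f) = f, s(t(e)) = s(d) = a, s(t(f)) = s(c) = g, s(t(g)) = s(a) = i, s(t(h)) = s(g) = e, s(t(i)) = s(h) = c.
Hence s ∘ t = [b d h f a g i e c].

b d h f a g i e c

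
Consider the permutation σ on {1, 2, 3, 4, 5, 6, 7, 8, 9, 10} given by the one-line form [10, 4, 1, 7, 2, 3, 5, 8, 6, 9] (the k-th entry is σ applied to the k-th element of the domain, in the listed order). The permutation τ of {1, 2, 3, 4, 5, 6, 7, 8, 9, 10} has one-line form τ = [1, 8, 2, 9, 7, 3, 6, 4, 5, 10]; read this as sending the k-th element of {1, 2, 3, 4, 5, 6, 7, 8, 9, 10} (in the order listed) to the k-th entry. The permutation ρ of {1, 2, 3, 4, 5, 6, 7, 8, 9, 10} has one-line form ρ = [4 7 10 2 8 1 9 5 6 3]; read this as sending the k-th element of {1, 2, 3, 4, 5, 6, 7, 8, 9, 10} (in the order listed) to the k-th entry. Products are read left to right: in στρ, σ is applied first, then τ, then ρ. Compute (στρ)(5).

Chase 5: σ(5) = 2; τ(2) = 8; ρ(8) = 5. Hence (στρ)(5) = 5.

5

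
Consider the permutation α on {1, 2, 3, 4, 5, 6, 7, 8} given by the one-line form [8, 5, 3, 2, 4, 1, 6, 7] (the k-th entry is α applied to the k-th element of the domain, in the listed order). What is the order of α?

Writing α as disjoint cycles, the cycle lengths are 4, 3, 1.
The order is lcm(4, 3) = 12.

12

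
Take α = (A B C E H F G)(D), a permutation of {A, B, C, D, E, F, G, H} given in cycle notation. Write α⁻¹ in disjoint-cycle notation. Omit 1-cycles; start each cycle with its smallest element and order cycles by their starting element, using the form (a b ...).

The inverse reverses each cycle.
After reversing and putting each cycle's least element first, α⁻¹ = (A G F H E C B).

(A G F H E C B)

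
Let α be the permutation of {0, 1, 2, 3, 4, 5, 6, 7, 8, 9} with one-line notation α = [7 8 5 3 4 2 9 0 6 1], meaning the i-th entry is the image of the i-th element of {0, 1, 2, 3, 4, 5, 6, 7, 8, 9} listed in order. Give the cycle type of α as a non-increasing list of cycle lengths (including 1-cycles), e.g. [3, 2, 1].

The disjoint cycles are (0, 7)(1, 8, 6, 9)(2, 5)(3)(4), with lengths 4, 2, 2, 1, 1 in non-increasing order.

[4, 2, 2, 1, 1]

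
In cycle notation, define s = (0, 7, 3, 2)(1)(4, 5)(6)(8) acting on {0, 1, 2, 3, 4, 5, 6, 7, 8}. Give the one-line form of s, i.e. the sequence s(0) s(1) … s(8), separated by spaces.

7 1 0 2 5 4 6 3 8

Image by image: 0↦7, 1↦1, 2↦0, 3↦2, 4↦5, 5↦4, 6↦6, 7↦3, 8↦8.
So the one-line form is 7 1 0 2 5 4 6 3 8.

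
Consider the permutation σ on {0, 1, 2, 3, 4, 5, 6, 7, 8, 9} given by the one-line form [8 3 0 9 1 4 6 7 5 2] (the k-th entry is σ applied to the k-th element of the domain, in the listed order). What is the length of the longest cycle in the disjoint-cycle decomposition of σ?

8

Decomposing into disjoint cycles gives (0 8 5 4 1 3 9 2); the longest has length 8.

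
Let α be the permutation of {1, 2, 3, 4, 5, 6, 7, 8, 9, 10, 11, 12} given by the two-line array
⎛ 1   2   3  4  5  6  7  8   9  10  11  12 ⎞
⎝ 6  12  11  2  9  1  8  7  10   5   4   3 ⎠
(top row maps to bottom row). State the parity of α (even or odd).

even

In disjoint-cycle form the cycle lengths are 5, 3, 2, 2.
A cycle is odd iff its length is even; α has 2 even-length cycles, so sgn(α) = (−1)^2 and α is even.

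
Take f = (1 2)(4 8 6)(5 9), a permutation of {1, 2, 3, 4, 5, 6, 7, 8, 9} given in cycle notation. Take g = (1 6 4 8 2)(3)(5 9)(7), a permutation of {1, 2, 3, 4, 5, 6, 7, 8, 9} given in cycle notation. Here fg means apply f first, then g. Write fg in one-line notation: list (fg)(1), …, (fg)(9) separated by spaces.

Chase each element through f then g: 1 → 2 → 1; 2 → 1 → 6; 3 → 3 → 3; 4 → 8 → 2; 5 → 9 → 5; 6 → 4 → 8; 7 → 7 → 7; 8 → 6 → 4; 9 → 5 → 9.
So fg in one-line form is 1 6 3 2 5 8 7 4 9.

1 6 3 2 5 8 7 4 9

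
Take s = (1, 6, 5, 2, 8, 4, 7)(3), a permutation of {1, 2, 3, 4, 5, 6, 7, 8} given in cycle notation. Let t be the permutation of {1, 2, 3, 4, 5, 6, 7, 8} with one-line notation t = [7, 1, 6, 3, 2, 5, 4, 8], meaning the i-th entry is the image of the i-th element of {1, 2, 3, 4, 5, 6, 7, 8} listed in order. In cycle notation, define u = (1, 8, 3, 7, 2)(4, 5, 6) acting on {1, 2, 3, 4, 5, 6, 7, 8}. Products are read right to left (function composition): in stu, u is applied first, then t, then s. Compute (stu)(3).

7

Chase 3: u(3) = 7; t(7) = 4; s(4) = 7. Hence (stu)(3) = 7.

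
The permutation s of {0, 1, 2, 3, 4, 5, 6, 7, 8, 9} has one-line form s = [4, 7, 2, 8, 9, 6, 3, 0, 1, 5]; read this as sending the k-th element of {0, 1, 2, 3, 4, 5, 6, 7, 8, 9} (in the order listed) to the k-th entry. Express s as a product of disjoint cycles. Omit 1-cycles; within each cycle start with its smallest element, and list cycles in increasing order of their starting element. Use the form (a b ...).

(0 4 9 5 6 3 8 1 7)

Iterating s from 0 gives 0 → 4 → 9 → 5 → 6 → 3 → 8 → 1 → 7 → 0; that is the 9-cycle (0 4 9 5 6 3 8 1 7).
Continuing from each remaining unvisited element yields (0 4 9 5 6 3 8 1 7).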